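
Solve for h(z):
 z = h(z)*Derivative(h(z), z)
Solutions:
 h(z) = -sqrt(C1 + z^2)
 h(z) = sqrt(C1 + z^2)


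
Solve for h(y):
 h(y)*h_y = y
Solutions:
 h(y) = -sqrt(C1 + y^2)
 h(y) = sqrt(C1 + y^2)


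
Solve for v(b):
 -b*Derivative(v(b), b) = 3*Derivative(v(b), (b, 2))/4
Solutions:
 v(b) = C1 + C2*erf(sqrt(6)*b/3)


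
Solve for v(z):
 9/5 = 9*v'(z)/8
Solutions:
 v(z) = C1 + 8*z/5


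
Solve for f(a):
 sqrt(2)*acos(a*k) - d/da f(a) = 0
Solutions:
 f(a) = C1 + sqrt(2)*Piecewise((a*acos(a*k) - sqrt(-a^2*k^2 + 1)/k, Ne(k, 0)), (pi*a/2, True))


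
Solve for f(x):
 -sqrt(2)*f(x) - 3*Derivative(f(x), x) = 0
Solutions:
 f(x) = C1*exp(-sqrt(2)*x/3)


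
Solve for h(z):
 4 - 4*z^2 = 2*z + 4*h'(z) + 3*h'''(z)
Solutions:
 h(z) = C1 + C2*sin(2*sqrt(3)*z/3) + C3*cos(2*sqrt(3)*z/3) - z^3/3 - z^2/4 + 5*z/2


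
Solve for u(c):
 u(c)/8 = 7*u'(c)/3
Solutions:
 u(c) = C1*exp(3*c/56)


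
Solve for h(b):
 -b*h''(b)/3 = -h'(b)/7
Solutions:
 h(b) = C1 + C2*b^(10/7)


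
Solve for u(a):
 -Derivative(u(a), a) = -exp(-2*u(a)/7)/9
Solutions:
 u(a) = 7*log(-sqrt(C1 + a)) - 7*log(21) + 7*log(14)/2
 u(a) = 7*log(C1 + a)/2 - 7*log(21) + 7*log(14)/2


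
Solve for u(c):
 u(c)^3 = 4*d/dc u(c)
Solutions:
 u(c) = -sqrt(2)*sqrt(-1/(C1 + c))
 u(c) = sqrt(2)*sqrt(-1/(C1 + c))


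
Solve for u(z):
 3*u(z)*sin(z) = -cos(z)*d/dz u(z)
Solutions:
 u(z) = C1*cos(z)^3


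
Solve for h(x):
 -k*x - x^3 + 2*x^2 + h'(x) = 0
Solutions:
 h(x) = C1 + k*x^2/2 + x^4/4 - 2*x^3/3


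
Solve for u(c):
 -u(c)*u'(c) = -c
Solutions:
 u(c) = -sqrt(C1 + c^2)
 u(c) = sqrt(C1 + c^2)


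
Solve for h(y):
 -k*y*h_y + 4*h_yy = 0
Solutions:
 h(y) = Piecewise((-sqrt(2)*sqrt(pi)*C1*erf(sqrt(2)*y*sqrt(-k)/4)/sqrt(-k) - C2, (k > 0) | (k < 0)), (-C1*y - C2, True))


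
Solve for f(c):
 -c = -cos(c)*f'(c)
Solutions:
 f(c) = C1 + Integral(c/cos(c), c)


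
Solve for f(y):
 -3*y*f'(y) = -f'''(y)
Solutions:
 f(y) = C1 + Integral(C2*airyai(3^(1/3)*y) + C3*airybi(3^(1/3)*y), y)


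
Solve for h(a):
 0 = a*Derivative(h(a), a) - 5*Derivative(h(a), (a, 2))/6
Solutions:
 h(a) = C1 + C2*erfi(sqrt(15)*a/5)


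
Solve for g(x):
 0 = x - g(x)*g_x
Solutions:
 g(x) = -sqrt(C1 + x^2)
 g(x) = sqrt(C1 + x^2)


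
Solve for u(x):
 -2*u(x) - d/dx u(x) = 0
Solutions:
 u(x) = C1*exp(-2*x)


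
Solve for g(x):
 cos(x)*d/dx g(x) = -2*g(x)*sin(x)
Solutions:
 g(x) = C1*cos(x)^2


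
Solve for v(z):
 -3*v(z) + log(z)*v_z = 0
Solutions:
 v(z) = C1*exp(3*li(z))


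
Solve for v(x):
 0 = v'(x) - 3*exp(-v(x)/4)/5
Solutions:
 v(x) = 4*log(C1 + 3*x/20)


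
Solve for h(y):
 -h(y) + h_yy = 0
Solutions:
 h(y) = C1*exp(-y) + C2*exp(y)


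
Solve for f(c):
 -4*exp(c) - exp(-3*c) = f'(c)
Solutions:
 f(c) = C1 - 4*exp(c) + exp(-3*c)/3


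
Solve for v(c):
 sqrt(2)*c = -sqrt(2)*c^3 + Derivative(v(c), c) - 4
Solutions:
 v(c) = C1 + sqrt(2)*c^4/4 + sqrt(2)*c^2/2 + 4*c


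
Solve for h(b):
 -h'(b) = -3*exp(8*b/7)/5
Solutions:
 h(b) = C1 + 21*exp(8*b/7)/40


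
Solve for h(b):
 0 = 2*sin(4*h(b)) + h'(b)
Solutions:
 h(b) = -acos((-C1 - exp(16*b))/(C1 - exp(16*b)))/4 + pi/2
 h(b) = acos((-C1 - exp(16*b))/(C1 - exp(16*b)))/4


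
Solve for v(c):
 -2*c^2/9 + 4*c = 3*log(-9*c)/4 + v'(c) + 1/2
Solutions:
 v(c) = C1 - 2*c^3/27 + 2*c^2 - 3*c*log(-c)/4 + c*(1 - 6*log(3))/4


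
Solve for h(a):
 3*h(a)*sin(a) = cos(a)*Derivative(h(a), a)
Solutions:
 h(a) = C1/cos(a)^3


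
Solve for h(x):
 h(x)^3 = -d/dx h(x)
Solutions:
 h(x) = -sqrt(2)*sqrt(-1/(C1 - x))/2
 h(x) = sqrt(2)*sqrt(-1/(C1 - x))/2


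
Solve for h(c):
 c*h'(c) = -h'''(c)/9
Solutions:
 h(c) = C1 + Integral(C2*airyai(-3^(2/3)*c) + C3*airybi(-3^(2/3)*c), c)


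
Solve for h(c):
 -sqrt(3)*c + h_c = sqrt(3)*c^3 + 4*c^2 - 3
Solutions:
 h(c) = C1 + sqrt(3)*c^4/4 + 4*c^3/3 + sqrt(3)*c^2/2 - 3*c


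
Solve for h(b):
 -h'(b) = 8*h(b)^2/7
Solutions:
 h(b) = 7/(C1 + 8*b)


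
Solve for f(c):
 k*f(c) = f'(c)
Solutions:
 f(c) = C1*exp(c*k)


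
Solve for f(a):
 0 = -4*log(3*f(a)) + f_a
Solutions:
 -Integral(1/(log(_y) + log(3)), (_y, f(a)))/4 = C1 - a


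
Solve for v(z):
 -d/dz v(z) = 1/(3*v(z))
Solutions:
 v(z) = -sqrt(C1 - 6*z)/3
 v(z) = sqrt(C1 - 6*z)/3


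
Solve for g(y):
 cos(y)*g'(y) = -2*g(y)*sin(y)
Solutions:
 g(y) = C1*cos(y)^2


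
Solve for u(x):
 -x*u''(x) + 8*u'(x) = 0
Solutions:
 u(x) = C1 + C2*x^9


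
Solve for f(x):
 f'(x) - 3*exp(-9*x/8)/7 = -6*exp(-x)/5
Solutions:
 f(x) = C1 + 6*exp(-x)/5 - 8*exp(-9*x/8)/21


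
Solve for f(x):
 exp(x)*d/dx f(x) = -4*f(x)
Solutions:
 f(x) = C1*exp(4*exp(-x))


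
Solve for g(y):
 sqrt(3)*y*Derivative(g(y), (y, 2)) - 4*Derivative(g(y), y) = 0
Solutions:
 g(y) = C1 + C2*y^(1 + 4*sqrt(3)/3)


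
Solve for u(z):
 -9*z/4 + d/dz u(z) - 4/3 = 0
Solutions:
 u(z) = C1 + 9*z^2/8 + 4*z/3


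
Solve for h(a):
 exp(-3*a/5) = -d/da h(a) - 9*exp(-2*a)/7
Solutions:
 h(a) = C1 + 9*exp(-2*a)/14 + 5*exp(-3*a/5)/3


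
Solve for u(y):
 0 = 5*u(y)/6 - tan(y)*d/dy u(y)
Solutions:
 u(y) = C1*sin(y)^(5/6)


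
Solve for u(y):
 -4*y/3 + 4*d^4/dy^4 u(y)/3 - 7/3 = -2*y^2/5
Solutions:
 u(y) = C1 + C2*y + C3*y^2 + C4*y^3 - y^6/1200 + y^5/120 + 7*y^4/96


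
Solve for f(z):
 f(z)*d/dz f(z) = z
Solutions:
 f(z) = -sqrt(C1 + z^2)
 f(z) = sqrt(C1 + z^2)


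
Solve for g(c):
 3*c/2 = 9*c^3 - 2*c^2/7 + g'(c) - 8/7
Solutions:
 g(c) = C1 - 9*c^4/4 + 2*c^3/21 + 3*c^2/4 + 8*c/7


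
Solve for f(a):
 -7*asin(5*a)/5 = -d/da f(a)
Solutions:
 f(a) = C1 + 7*a*asin(5*a)/5 + 7*sqrt(1 - 25*a^2)/25


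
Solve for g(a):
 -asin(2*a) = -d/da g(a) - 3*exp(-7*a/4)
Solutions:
 g(a) = C1 + a*asin(2*a) + sqrt(1 - 4*a^2)/2 + 12*exp(-7*a/4)/7


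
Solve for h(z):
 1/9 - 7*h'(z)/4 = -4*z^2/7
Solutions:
 h(z) = C1 + 16*z^3/147 + 4*z/63


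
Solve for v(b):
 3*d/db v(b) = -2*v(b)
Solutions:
 v(b) = C1*exp(-2*b/3)


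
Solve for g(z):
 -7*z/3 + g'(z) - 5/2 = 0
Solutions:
 g(z) = C1 + 7*z^2/6 + 5*z/2


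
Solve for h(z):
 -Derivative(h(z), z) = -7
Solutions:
 h(z) = C1 + 7*z


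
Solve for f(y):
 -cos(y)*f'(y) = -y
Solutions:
 f(y) = C1 + Integral(y/cos(y), y)


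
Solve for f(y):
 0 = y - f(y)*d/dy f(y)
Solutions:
 f(y) = -sqrt(C1 + y^2)
 f(y) = sqrt(C1 + y^2)


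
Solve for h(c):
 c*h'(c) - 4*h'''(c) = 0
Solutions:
 h(c) = C1 + Integral(C2*airyai(2^(1/3)*c/2) + C3*airybi(2^(1/3)*c/2), c)


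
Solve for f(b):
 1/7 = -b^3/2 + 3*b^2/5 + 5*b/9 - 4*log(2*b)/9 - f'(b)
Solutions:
 f(b) = C1 - b^4/8 + b^3/5 + 5*b^2/18 - 4*b*log(b)/9 - 4*b*log(2)/9 + 19*b/63


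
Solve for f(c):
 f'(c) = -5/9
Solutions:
 f(c) = C1 - 5*c/9


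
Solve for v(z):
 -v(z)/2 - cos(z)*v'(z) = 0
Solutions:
 v(z) = C1*(sin(z) - 1)^(1/4)/(sin(z) + 1)^(1/4)


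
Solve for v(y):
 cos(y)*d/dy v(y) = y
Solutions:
 v(y) = C1 + Integral(y/cos(y), y)


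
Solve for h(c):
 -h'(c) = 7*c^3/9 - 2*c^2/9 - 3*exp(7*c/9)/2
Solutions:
 h(c) = C1 - 7*c^4/36 + 2*c^3/27 + 27*exp(7*c/9)/14


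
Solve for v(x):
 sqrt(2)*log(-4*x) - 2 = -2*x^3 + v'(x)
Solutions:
 v(x) = C1 + x^4/2 + sqrt(2)*x*log(-x) + x*(-2 - sqrt(2) + 2*sqrt(2)*log(2))


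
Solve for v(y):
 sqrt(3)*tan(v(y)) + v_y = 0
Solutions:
 v(y) = pi - asin(C1*exp(-sqrt(3)*y))
 v(y) = asin(C1*exp(-sqrt(3)*y))


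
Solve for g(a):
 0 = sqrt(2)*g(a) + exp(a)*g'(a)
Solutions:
 g(a) = C1*exp(sqrt(2)*exp(-a))


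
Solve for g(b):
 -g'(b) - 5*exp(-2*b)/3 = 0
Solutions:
 g(b) = C1 + 5*exp(-2*b)/6


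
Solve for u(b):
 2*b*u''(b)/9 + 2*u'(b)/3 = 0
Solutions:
 u(b) = C1 + C2/b^2


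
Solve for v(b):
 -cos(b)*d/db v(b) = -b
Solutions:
 v(b) = C1 + Integral(b/cos(b), b)


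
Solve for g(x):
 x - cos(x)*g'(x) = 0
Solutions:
 g(x) = C1 + Integral(x/cos(x), x)


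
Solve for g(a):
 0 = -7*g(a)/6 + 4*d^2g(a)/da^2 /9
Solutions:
 g(a) = C1*exp(-sqrt(42)*a/4) + C2*exp(sqrt(42)*a/4)


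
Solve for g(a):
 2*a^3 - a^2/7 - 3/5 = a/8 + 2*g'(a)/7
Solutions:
 g(a) = C1 + 7*a^4/4 - a^3/6 - 7*a^2/32 - 21*a/10


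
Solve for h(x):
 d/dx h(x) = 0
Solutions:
 h(x) = C1


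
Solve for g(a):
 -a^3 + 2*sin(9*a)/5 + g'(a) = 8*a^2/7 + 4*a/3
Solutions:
 g(a) = C1 + a^4/4 + 8*a^3/21 + 2*a^2/3 + 2*cos(9*a)/45


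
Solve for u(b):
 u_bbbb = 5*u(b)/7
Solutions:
 u(b) = C1*exp(-5^(1/4)*7^(3/4)*b/7) + C2*exp(5^(1/4)*7^(3/4)*b/7) + C3*sin(5^(1/4)*7^(3/4)*b/7) + C4*cos(5^(1/4)*7^(3/4)*b/7)


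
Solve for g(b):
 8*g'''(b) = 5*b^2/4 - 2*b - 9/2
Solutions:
 g(b) = C1 + C2*b + C3*b^2 + b^5/384 - b^4/96 - 3*b^3/32


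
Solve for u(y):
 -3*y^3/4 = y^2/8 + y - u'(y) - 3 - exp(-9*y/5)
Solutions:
 u(y) = C1 + 3*y^4/16 + y^3/24 + y^2/2 - 3*y + 5*exp(-9*y/5)/9


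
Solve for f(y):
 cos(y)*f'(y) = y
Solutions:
 f(y) = C1 + Integral(y/cos(y), y)


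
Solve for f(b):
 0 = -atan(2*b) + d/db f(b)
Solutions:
 f(b) = C1 + b*atan(2*b) - log(4*b^2 + 1)/4


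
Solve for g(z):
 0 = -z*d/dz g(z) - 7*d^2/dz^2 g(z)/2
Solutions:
 g(z) = C1 + C2*erf(sqrt(7)*z/7)


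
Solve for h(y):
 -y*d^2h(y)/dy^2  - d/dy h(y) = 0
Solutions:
 h(y) = C1 + C2*log(y)


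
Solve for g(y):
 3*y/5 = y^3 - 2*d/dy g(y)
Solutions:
 g(y) = C1 + y^4/8 - 3*y^2/20


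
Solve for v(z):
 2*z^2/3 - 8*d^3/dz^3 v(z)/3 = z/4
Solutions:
 v(z) = C1 + C2*z + C3*z^2 + z^5/240 - z^4/256


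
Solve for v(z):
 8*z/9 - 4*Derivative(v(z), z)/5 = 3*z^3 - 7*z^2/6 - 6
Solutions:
 v(z) = C1 - 15*z^4/16 + 35*z^3/72 + 5*z^2/9 + 15*z/2


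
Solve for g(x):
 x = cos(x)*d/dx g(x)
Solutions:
 g(x) = C1 + Integral(x/cos(x), x)


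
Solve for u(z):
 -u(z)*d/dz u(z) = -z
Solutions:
 u(z) = -sqrt(C1 + z^2)
 u(z) = sqrt(C1 + z^2)


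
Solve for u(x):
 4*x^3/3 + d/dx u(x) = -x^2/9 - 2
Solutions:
 u(x) = C1 - x^4/3 - x^3/27 - 2*x


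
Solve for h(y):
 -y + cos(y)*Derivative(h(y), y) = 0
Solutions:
 h(y) = C1 + Integral(y/cos(y), y)


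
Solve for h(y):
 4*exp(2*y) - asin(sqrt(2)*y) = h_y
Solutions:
 h(y) = C1 - y*asin(sqrt(2)*y) - sqrt(2)*sqrt(1 - 2*y^2)/2 + 2*exp(2*y)


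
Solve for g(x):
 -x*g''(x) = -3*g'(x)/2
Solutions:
 g(x) = C1 + C2*x^(5/2)


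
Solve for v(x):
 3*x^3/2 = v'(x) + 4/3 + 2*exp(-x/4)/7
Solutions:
 v(x) = C1 + 3*x^4/8 - 4*x/3 + 8*exp(-x/4)/7


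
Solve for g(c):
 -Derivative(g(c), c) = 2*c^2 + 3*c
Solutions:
 g(c) = C1 - 2*c^3/3 - 3*c^2/2


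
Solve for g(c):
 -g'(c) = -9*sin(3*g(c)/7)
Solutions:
 -9*c + 7*log(cos(3*g(c)/7) - 1)/6 - 7*log(cos(3*g(c)/7) + 1)/6 = C1


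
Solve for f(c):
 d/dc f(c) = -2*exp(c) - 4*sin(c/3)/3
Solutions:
 f(c) = C1 - 2*exp(c) + 4*cos(c/3)


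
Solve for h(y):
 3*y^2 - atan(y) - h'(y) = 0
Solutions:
 h(y) = C1 + y^3 - y*atan(y) + log(y^2 + 1)/2


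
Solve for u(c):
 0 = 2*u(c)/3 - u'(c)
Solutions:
 u(c) = C1*exp(2*c/3)


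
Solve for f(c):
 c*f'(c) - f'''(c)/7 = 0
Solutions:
 f(c) = C1 + Integral(C2*airyai(7^(1/3)*c) + C3*airybi(7^(1/3)*c), c)


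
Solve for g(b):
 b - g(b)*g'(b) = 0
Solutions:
 g(b) = -sqrt(C1 + b^2)
 g(b) = sqrt(C1 + b^2)


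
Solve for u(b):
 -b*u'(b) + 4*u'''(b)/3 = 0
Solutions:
 u(b) = C1 + Integral(C2*airyai(6^(1/3)*b/2) + C3*airybi(6^(1/3)*b/2), b)


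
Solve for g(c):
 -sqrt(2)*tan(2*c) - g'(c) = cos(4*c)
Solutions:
 g(c) = C1 + sqrt(2)*log(cos(2*c))/2 - sin(4*c)/4


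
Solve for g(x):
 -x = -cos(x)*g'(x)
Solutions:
 g(x) = C1 + Integral(x/cos(x), x)


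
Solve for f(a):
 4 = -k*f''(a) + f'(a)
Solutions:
 f(a) = C1 + C2*exp(a/k) + 4*a


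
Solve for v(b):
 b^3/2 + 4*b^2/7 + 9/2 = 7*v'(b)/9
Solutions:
 v(b) = C1 + 9*b^4/56 + 12*b^3/49 + 81*b/14


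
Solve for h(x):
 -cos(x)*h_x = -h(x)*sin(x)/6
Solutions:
 h(x) = C1/cos(x)^(1/6)


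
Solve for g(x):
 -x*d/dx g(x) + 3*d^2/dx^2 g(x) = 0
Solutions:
 g(x) = C1 + C2*erfi(sqrt(6)*x/6)


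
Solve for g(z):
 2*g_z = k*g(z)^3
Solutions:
 g(z) = -sqrt(-1/(C1 + k*z))
 g(z) = sqrt(-1/(C1 + k*z))


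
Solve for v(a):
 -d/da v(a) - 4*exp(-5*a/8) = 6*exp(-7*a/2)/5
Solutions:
 v(a) = C1 + 12*exp(-7*a/2)/35 + 32*exp(-5*a/8)/5


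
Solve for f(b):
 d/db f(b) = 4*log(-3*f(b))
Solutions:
 -Integral(1/(log(-_y) + log(3)), (_y, f(b)))/4 = C1 - b


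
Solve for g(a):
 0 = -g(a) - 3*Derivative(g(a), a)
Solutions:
 g(a) = C1*exp(-a/3)


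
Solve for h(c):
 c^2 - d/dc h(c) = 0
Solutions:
 h(c) = C1 + c^3/3


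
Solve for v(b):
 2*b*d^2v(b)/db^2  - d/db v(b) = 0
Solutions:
 v(b) = C1 + C2*b^(3/2)


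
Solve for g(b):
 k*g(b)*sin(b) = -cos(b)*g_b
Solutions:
 g(b) = C1*exp(k*log(cos(b)))


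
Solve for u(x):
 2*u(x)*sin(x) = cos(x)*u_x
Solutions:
 u(x) = C1/cos(x)^2


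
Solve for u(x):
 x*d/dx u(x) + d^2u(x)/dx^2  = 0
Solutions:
 u(x) = C1 + C2*erf(sqrt(2)*x/2)


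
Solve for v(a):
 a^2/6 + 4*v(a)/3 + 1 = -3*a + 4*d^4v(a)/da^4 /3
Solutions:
 v(a) = C1*exp(-a) + C2*exp(a) + C3*sin(a) + C4*cos(a) - a^2/8 - 9*a/4 - 3/4


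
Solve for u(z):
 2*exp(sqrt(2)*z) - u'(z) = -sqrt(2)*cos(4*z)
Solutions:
 u(z) = C1 + sqrt(2)*exp(sqrt(2)*z) + sqrt(2)*sin(4*z)/4


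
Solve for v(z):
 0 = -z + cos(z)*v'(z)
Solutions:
 v(z) = C1 + Integral(z/cos(z), z)


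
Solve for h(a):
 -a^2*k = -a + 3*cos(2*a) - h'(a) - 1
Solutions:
 h(a) = C1 + a^3*k/3 - a^2/2 - a + 3*sin(2*a)/2


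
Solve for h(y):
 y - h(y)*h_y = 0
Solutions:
 h(y) = -sqrt(C1 + y^2)
 h(y) = sqrt(C1 + y^2)


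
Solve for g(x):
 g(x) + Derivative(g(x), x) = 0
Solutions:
 g(x) = C1*exp(-x)


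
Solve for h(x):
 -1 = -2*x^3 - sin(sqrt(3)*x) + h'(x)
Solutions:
 h(x) = C1 + x^4/2 - x - sqrt(3)*cos(sqrt(3)*x)/3


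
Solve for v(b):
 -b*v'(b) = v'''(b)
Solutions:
 v(b) = C1 + Integral(C2*airyai(-b) + C3*airybi(-b), b)


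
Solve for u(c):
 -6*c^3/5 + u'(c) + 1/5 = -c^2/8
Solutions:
 u(c) = C1 + 3*c^4/10 - c^3/24 - c/5


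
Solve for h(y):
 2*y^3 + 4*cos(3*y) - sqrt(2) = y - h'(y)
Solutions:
 h(y) = C1 - y^4/2 + y^2/2 + sqrt(2)*y - 4*sin(3*y)/3


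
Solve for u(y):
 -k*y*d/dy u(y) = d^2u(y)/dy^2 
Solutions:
 u(y) = Piecewise((-sqrt(2)*sqrt(pi)*C1*erf(sqrt(2)*sqrt(k)*y/2)/(2*sqrt(k)) - C2, (k > 0) | (k < 0)), (-C1*y - C2, True))


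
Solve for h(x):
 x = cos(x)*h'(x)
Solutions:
 h(x) = C1 + Integral(x/cos(x), x)


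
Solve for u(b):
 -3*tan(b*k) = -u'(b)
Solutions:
 u(b) = C1 + 3*Piecewise((-log(cos(b*k))/k, Ne(k, 0)), (0, True))


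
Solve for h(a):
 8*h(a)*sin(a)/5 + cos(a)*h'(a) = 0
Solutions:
 h(a) = C1*cos(a)^(8/5)


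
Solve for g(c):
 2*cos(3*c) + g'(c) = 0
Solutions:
 g(c) = C1 - 2*sin(3*c)/3


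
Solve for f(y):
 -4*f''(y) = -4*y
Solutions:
 f(y) = C1 + C2*y + y^3/6


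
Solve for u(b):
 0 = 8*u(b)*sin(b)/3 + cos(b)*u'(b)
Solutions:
 u(b) = C1*cos(b)^(8/3)


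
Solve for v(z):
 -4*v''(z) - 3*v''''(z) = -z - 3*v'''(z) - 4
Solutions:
 v(z) = C1 + C2*z + z^3/24 + 19*z^2/32 + (C3*sin(sqrt(39)*z/6) + C4*cos(sqrt(39)*z/6))*exp(z/2)


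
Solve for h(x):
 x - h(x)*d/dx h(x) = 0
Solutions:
 h(x) = -sqrt(C1 + x^2)
 h(x) = sqrt(C1 + x^2)


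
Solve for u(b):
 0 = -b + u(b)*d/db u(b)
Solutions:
 u(b) = -sqrt(C1 + b^2)
 u(b) = sqrt(C1 + b^2)


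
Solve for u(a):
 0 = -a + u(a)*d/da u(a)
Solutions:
 u(a) = -sqrt(C1 + a^2)
 u(a) = sqrt(C1 + a^2)


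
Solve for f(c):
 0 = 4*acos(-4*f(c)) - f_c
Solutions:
 Integral(1/acos(-4*_y), (_y, f(c))) = C1 + 4*c


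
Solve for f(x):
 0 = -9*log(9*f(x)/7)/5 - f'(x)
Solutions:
 5*Integral(1/(log(_y) - log(7) + 2*log(3)), (_y, f(x)))/9 = C1 - x


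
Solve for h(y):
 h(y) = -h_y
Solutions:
 h(y) = C1*exp(-y)


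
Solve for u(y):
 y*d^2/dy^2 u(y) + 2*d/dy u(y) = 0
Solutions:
 u(y) = C1 + C2/y


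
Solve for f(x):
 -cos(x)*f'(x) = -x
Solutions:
 f(x) = C1 + Integral(x/cos(x), x)


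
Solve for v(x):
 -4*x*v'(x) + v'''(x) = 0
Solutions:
 v(x) = C1 + Integral(C2*airyai(2^(2/3)*x) + C3*airybi(2^(2/3)*x), x)


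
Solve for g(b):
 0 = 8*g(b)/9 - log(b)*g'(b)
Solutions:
 g(b) = C1*exp(8*li(b)/9)


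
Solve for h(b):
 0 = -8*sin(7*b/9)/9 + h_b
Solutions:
 h(b) = C1 - 8*cos(7*b/9)/7


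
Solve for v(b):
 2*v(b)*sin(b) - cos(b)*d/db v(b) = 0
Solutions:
 v(b) = C1/cos(b)^2


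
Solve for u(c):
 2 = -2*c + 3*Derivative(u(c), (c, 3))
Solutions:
 u(c) = C1 + C2*c + C3*c^2 + c^4/36 + c^3/9


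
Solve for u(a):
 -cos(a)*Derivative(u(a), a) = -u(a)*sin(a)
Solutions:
 u(a) = C1/cos(a)


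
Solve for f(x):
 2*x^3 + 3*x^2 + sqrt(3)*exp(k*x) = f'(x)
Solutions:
 f(x) = C1 + x^4/2 + x^3 + sqrt(3)*exp(k*x)/k


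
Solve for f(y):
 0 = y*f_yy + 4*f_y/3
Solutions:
 f(y) = C1 + C2/y^(1/3)


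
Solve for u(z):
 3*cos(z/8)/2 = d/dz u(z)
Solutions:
 u(z) = C1 + 12*sin(z/8)


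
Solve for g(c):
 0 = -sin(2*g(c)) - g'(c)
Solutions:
 g(c) = pi - acos((-C1 - exp(4*c))/(C1 - exp(4*c)))/2
 g(c) = acos((-C1 - exp(4*c))/(C1 - exp(4*c)))/2


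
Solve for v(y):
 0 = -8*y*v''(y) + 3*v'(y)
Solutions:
 v(y) = C1 + C2*y^(11/8)


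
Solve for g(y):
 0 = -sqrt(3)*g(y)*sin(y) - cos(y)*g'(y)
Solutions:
 g(y) = C1*cos(y)^(sqrt(3))


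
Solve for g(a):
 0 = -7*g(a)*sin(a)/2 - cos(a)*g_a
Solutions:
 g(a) = C1*cos(a)^(7/2)


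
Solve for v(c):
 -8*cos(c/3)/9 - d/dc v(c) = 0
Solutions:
 v(c) = C1 - 8*sin(c/3)/3


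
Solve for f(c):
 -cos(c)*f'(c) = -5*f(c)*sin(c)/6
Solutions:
 f(c) = C1/cos(c)^(5/6)


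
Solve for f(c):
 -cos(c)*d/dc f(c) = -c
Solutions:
 f(c) = C1 + Integral(c/cos(c), c)


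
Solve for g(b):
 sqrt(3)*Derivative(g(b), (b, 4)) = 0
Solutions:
 g(b) = C1 + C2*b + C3*b^2 + C4*b^3


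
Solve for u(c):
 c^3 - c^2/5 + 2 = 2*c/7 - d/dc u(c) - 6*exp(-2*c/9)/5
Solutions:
 u(c) = C1 - c^4/4 + c^3/15 + c^2/7 - 2*c + 27*exp(-2*c/9)/5


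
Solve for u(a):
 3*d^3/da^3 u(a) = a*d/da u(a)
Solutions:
 u(a) = C1 + Integral(C2*airyai(3^(2/3)*a/3) + C3*airybi(3^(2/3)*a/3), a)


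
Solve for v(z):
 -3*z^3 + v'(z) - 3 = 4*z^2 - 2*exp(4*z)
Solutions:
 v(z) = C1 + 3*z^4/4 + 4*z^3/3 + 3*z - exp(4*z)/2


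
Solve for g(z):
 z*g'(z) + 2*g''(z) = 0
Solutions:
 g(z) = C1 + C2*erf(z/2)


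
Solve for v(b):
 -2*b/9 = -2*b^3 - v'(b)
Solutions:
 v(b) = C1 - b^4/2 + b^2/9


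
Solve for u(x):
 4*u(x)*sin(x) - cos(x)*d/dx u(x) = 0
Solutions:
 u(x) = C1/cos(x)^4


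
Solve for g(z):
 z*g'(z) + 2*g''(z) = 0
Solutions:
 g(z) = C1 + C2*erf(z/2)


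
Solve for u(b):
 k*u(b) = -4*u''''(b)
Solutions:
 u(b) = C1*exp(-sqrt(2)*b*(-k)^(1/4)/2) + C2*exp(sqrt(2)*b*(-k)^(1/4)/2) + C3*exp(-sqrt(2)*I*b*(-k)^(1/4)/2) + C4*exp(sqrt(2)*I*b*(-k)^(1/4)/2)


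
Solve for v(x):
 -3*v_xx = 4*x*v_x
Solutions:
 v(x) = C1 + C2*erf(sqrt(6)*x/3)


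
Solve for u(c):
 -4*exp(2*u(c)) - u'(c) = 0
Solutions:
 u(c) = log(-sqrt(-1/(C1 - 4*c))) - log(2)/2
 u(c) = log(-1/(C1 - 4*c))/2 - log(2)/2


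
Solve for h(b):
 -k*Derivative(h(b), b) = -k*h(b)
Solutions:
 h(b) = C1*exp(b)


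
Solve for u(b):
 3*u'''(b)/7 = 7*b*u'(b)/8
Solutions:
 u(b) = C1 + Integral(C2*airyai(21^(2/3)*b/6) + C3*airybi(21^(2/3)*b/6), b)


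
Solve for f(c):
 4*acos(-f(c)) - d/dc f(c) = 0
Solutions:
 Integral(1/acos(-_y), (_y, f(c))) = C1 + 4*c


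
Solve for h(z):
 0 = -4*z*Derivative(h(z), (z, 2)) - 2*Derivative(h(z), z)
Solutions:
 h(z) = C1 + C2*sqrt(z)


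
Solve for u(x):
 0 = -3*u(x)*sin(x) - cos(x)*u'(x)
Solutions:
 u(x) = C1*cos(x)^3


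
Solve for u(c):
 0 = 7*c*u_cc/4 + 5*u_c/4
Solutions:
 u(c) = C1 + C2*c^(2/7)


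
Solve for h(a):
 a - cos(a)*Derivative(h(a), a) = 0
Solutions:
 h(a) = C1 + Integral(a/cos(a), a)


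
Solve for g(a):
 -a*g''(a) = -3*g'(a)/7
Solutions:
 g(a) = C1 + C2*a^(10/7)


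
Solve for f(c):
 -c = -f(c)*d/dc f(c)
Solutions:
 f(c) = -sqrt(C1 + c^2)
 f(c) = sqrt(C1 + c^2)


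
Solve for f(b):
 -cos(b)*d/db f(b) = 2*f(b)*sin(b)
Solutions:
 f(b) = C1*cos(b)^2


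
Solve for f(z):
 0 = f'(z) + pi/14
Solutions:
 f(z) = C1 - pi*z/14


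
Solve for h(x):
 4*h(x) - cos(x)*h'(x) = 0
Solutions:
 h(x) = C1*(sin(x)^2 + 2*sin(x) + 1)/(sin(x)^2 - 2*sin(x) + 1)


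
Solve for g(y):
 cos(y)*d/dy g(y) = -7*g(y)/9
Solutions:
 g(y) = C1*(sin(y) - 1)^(7/18)/(sin(y) + 1)^(7/18)


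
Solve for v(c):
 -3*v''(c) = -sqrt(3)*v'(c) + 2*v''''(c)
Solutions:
 v(c) = C1 + C2*exp(2^(1/3)*3^(1/6)*c*(-3^(2/3)*(3 + sqrt(15))^(1/3) + 3*2^(1/3)/(3 + sqrt(15))^(1/3))/12)*sin(6^(1/3)*c*(6^(1/3)/(3 + sqrt(15))^(1/3) + (3 + sqrt(15))^(1/3))/4) + C3*exp(2^(1/3)*3^(1/6)*c*(-3^(2/3)*(3 + sqrt(15))^(1/3) + 3*2^(1/3)/(3 + sqrt(15))^(1/3))/12)*cos(6^(1/3)*c*(6^(1/3)/(3 + sqrt(15))^(1/3) + (3 + sqrt(15))^(1/3))/4) + C4*exp(-2^(1/3)*3^(1/6)*c*(-3^(2/3)*(3 + sqrt(15))^(1/3) + 3*2^(1/3)/(3 + sqrt(15))^(1/3))/6)


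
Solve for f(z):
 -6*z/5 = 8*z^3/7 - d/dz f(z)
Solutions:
 f(z) = C1 + 2*z^4/7 + 3*z^2/5


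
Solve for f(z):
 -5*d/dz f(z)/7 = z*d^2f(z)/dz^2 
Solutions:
 f(z) = C1 + C2*z^(2/7)


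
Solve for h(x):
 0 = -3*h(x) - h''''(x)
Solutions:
 h(x) = (C1*sin(sqrt(2)*3^(1/4)*x/2) + C2*cos(sqrt(2)*3^(1/4)*x/2))*exp(-sqrt(2)*3^(1/4)*x/2) + (C3*sin(sqrt(2)*3^(1/4)*x/2) + C4*cos(sqrt(2)*3^(1/4)*x/2))*exp(sqrt(2)*3^(1/4)*x/2)


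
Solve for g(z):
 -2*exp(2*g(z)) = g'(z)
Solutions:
 g(z) = log(-sqrt(-1/(C1 - 2*z))) - log(2)/2
 g(z) = log(-1/(C1 - 2*z))/2 - log(2)/2


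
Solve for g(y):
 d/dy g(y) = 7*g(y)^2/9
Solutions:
 g(y) = -9/(C1 + 7*y)


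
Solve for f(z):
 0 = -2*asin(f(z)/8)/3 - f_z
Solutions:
 Integral(1/asin(_y/8), (_y, f(z))) = C1 - 2*z/3


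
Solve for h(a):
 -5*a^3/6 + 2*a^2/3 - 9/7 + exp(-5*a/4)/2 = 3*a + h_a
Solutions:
 h(a) = C1 - 5*a^4/24 + 2*a^3/9 - 3*a^2/2 - 9*a/7 - 2*exp(-5*a/4)/5


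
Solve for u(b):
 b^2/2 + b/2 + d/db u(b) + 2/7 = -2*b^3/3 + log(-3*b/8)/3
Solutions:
 u(b) = C1 - b^4/6 - b^3/6 - b^2/4 + b*log(-b)/3 + b*(-log(2) - 13/21 + log(3)/3)


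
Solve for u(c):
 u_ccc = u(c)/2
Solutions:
 u(c) = C3*exp(2^(2/3)*c/2) + (C1*sin(2^(2/3)*sqrt(3)*c/4) + C2*cos(2^(2/3)*sqrt(3)*c/4))*exp(-2^(2/3)*c/4)


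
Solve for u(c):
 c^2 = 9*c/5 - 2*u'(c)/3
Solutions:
 u(c) = C1 - c^3/2 + 27*c^2/20


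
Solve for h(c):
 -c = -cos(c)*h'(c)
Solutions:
 h(c) = C1 + Integral(c/cos(c), c)


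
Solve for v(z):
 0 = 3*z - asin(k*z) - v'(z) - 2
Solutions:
 v(z) = C1 + 3*z^2/2 - 2*z - Piecewise((z*asin(k*z) + sqrt(-k^2*z^2 + 1)/k, Ne(k, 0)), (0, True))


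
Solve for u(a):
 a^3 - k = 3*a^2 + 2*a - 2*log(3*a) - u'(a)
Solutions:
 u(a) = C1 - a^4/4 + a^3 + a^2 + a*k - 2*a*log(a) - a*log(9) + 2*a


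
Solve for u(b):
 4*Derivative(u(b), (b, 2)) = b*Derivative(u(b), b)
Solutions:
 u(b) = C1 + C2*erfi(sqrt(2)*b/4)


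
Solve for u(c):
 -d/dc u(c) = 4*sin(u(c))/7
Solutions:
 4*c/7 + log(cos(u(c)) - 1)/2 - log(cos(u(c)) + 1)/2 = C1


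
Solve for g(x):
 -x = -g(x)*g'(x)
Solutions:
 g(x) = -sqrt(C1 + x^2)
 g(x) = sqrt(C1 + x^2)


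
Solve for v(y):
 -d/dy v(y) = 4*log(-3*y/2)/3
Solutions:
 v(y) = C1 - 4*y*log(-y)/3 + 4*y*(-log(3) + log(2) + 1)/3


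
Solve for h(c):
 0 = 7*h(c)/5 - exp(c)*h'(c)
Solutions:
 h(c) = C1*exp(-7*exp(-c)/5)


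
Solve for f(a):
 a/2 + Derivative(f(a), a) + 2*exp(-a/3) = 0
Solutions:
 f(a) = C1 - a^2/4 + 6*exp(-a/3)


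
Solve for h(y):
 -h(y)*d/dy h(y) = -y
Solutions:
 h(y) = -sqrt(C1 + y^2)
 h(y) = sqrt(C1 + y^2)


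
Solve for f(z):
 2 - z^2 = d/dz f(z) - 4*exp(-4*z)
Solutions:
 f(z) = C1 - z^3/3 + 2*z - exp(-4*z)


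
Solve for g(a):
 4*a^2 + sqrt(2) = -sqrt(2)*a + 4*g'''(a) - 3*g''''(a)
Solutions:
 g(a) = C1 + C2*a + C3*a^2 + C4*exp(4*a/3) + a^5/60 + a^4*(sqrt(2) + 6)/96 + a^3*(7*sqrt(2) + 18)/96


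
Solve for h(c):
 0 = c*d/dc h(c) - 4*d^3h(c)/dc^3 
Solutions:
 h(c) = C1 + Integral(C2*airyai(2^(1/3)*c/2) + C3*airybi(2^(1/3)*c/2), c)


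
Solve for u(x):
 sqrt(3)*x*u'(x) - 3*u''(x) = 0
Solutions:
 u(x) = C1 + C2*erfi(sqrt(2)*3^(3/4)*x/6)


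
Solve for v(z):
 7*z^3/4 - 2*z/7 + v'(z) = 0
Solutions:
 v(z) = C1 - 7*z^4/16 + z^2/7


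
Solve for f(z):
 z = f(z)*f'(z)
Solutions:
 f(z) = -sqrt(C1 + z^2)
 f(z) = sqrt(C1 + z^2)


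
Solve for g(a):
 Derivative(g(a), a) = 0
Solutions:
 g(a) = C1


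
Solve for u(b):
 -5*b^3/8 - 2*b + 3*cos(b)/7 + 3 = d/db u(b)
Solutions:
 u(b) = C1 - 5*b^4/32 - b^2 + 3*b + 3*sin(b)/7


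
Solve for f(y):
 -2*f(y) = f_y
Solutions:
 f(y) = C1*exp(-2*y)


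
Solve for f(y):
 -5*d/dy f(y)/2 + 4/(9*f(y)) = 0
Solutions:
 f(y) = -sqrt(C1 + 80*y)/15
 f(y) = sqrt(C1 + 80*y)/15


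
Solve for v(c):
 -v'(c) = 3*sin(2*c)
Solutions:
 v(c) = C1 + 3*cos(2*c)/2


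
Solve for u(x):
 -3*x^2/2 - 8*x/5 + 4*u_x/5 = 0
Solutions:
 u(x) = C1 + 5*x^3/8 + x^2


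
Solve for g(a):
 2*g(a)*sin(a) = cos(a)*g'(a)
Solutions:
 g(a) = C1/cos(a)^2


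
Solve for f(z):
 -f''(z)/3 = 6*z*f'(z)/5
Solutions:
 f(z) = C1 + C2*erf(3*sqrt(5)*z/5)


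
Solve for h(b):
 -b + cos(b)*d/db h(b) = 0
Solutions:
 h(b) = C1 + Integral(b/cos(b), b)


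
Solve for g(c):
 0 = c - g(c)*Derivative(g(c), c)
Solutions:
 g(c) = -sqrt(C1 + c^2)
 g(c) = sqrt(C1 + c^2)


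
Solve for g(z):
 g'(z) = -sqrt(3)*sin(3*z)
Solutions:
 g(z) = C1 + sqrt(3)*cos(3*z)/3


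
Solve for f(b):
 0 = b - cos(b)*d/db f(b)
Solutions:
 f(b) = C1 + Integral(b/cos(b), b)


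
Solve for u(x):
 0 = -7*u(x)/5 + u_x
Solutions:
 u(x) = C1*exp(7*x/5)


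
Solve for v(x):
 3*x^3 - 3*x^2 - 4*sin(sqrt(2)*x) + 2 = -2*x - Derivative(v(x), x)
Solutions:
 v(x) = C1 - 3*x^4/4 + x^3 - x^2 - 2*x - 2*sqrt(2)*cos(sqrt(2)*x)


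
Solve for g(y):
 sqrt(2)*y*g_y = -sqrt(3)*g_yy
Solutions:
 g(y) = C1 + C2*erf(6^(3/4)*y/6)


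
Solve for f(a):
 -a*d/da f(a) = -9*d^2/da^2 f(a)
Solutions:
 f(a) = C1 + C2*erfi(sqrt(2)*a/6)


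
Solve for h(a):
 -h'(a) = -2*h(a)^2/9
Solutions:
 h(a) = -9/(C1 + 2*a)


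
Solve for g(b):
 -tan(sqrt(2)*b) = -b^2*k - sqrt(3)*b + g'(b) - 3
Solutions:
 g(b) = C1 + b^3*k/3 + sqrt(3)*b^2/2 + 3*b + sqrt(2)*log(cos(sqrt(2)*b))/2


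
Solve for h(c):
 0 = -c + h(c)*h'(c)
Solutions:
 h(c) = -sqrt(C1 + c^2)
 h(c) = sqrt(C1 + c^2)


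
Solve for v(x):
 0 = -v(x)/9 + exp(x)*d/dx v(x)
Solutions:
 v(x) = C1*exp(-exp(-x)/9)


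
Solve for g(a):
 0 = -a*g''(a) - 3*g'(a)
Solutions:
 g(a) = C1 + C2/a^2


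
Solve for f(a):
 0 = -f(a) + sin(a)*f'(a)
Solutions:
 f(a) = C1*sqrt(cos(a) - 1)/sqrt(cos(a) + 1)


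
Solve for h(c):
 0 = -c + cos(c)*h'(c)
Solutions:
 h(c) = C1 + Integral(c/cos(c), c)


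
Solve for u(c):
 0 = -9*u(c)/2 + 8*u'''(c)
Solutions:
 u(c) = C3*exp(6^(2/3)*c/4) + (C1*sin(3*2^(2/3)*3^(1/6)*c/8) + C2*cos(3*2^(2/3)*3^(1/6)*c/8))*exp(-6^(2/3)*c/8)


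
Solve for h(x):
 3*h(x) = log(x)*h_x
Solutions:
 h(x) = C1*exp(3*li(x))


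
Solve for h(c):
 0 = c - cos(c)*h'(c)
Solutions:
 h(c) = C1 + Integral(c/cos(c), c)


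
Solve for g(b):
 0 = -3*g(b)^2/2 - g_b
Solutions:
 g(b) = 2/(C1 + 3*b)


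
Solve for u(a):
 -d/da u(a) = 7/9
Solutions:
 u(a) = C1 - 7*a/9


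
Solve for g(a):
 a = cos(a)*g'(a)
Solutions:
 g(a) = C1 + Integral(a/cos(a), a)


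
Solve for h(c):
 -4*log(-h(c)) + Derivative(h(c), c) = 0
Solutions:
 -li(-h(c)) = C1 + 4*c


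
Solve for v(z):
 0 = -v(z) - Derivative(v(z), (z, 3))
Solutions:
 v(z) = C3*exp(-z) + (C1*sin(sqrt(3)*z/2) + C2*cos(sqrt(3)*z/2))*exp(z/2)


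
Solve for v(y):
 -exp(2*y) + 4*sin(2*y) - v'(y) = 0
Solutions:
 v(y) = C1 - exp(2*y)/2 - 2*cos(2*y)


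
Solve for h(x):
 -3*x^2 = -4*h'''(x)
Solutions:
 h(x) = C1 + C2*x + C3*x^2 + x^5/80


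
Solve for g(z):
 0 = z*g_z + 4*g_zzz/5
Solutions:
 g(z) = C1 + Integral(C2*airyai(-10^(1/3)*z/2) + C3*airybi(-10^(1/3)*z/2), z)


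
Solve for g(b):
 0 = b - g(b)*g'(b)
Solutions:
 g(b) = -sqrt(C1 + b^2)
 g(b) = sqrt(C1 + b^2)


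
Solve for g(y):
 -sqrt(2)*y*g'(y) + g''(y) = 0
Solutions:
 g(y) = C1 + C2*erfi(2^(3/4)*y/2)


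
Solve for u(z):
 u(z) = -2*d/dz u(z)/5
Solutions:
 u(z) = C1*exp(-5*z/2)


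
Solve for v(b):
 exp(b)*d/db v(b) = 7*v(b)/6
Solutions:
 v(b) = C1*exp(-7*exp(-b)/6)


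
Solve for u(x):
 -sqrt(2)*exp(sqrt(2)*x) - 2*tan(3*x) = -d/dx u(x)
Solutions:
 u(x) = C1 + exp(sqrt(2)*x) - 2*log(cos(3*x))/3


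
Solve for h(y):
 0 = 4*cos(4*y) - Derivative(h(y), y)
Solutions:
 h(y) = C1 + sin(4*y)


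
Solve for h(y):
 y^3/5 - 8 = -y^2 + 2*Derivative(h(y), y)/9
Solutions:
 h(y) = C1 + 9*y^4/40 + 3*y^3/2 - 36*y


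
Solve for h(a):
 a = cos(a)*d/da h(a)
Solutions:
 h(a) = C1 + Integral(a/cos(a), a)


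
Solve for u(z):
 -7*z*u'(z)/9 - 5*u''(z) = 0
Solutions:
 u(z) = C1 + C2*erf(sqrt(70)*z/30)


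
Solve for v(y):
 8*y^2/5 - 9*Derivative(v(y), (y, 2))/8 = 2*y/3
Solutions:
 v(y) = C1 + C2*y + 16*y^4/135 - 8*y^3/81


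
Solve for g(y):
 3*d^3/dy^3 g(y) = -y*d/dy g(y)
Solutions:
 g(y) = C1 + Integral(C2*airyai(-3^(2/3)*y/3) + C3*airybi(-3^(2/3)*y/3), y)


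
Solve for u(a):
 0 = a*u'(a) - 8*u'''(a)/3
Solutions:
 u(a) = C1 + Integral(C2*airyai(3^(1/3)*a/2) + C3*airybi(3^(1/3)*a/2), a)


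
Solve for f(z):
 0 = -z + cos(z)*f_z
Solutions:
 f(z) = C1 + Integral(z/cos(z), z)


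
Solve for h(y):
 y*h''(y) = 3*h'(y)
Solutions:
 h(y) = C1 + C2*y^4


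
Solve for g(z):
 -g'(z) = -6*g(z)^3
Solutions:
 g(z) = -sqrt(2)*sqrt(-1/(C1 + 6*z))/2
 g(z) = sqrt(2)*sqrt(-1/(C1 + 6*z))/2


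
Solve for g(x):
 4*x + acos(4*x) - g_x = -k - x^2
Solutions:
 g(x) = C1 + k*x + x^3/3 + 2*x^2 + x*acos(4*x) - sqrt(1 - 16*x^2)/4


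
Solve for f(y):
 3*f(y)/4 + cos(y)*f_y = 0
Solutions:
 f(y) = C1*(sin(y) - 1)^(3/8)/(sin(y) + 1)^(3/8)


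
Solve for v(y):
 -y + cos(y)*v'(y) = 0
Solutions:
 v(y) = C1 + Integral(y/cos(y), y)


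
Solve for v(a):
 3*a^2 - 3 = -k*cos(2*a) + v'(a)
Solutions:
 v(a) = C1 + a^3 - 3*a + k*sin(2*a)/2


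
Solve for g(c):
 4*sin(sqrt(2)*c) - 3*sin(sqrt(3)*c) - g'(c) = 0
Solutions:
 g(c) = C1 - 2*sqrt(2)*cos(sqrt(2)*c) + sqrt(3)*cos(sqrt(3)*c)


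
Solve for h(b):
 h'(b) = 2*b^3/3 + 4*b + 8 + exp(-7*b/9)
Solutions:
 h(b) = C1 + b^4/6 + 2*b^2 + 8*b - 9*exp(-7*b/9)/7


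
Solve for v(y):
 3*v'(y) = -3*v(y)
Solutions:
 v(y) = C1*exp(-y)


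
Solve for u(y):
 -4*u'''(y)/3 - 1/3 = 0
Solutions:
 u(y) = C1 + C2*y + C3*y^2 - y^3/24


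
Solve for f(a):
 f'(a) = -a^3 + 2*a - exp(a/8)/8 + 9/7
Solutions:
 f(a) = C1 - a^4/4 + a^2 + 9*a/7 - exp(a)^(1/8)


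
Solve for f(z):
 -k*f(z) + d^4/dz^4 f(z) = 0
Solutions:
 f(z) = C1*exp(-k^(1/4)*z) + C2*exp(k^(1/4)*z) + C3*exp(-I*k^(1/4)*z) + C4*exp(I*k^(1/4)*z)


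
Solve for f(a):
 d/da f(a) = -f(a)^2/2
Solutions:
 f(a) = 2/(C1 + a)


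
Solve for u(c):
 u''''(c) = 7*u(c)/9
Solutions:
 u(c) = C1*exp(-sqrt(3)*7^(1/4)*c/3) + C2*exp(sqrt(3)*7^(1/4)*c/3) + C3*sin(sqrt(3)*7^(1/4)*c/3) + C4*cos(sqrt(3)*7^(1/4)*c/3)


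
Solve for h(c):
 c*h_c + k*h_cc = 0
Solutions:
 h(c) = C1 + C2*sqrt(k)*erf(sqrt(2)*c*sqrt(1/k)/2)


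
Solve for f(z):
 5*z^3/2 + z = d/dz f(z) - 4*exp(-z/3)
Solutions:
 f(z) = C1 + 5*z^4/8 + z^2/2 - 12*exp(-z/3)


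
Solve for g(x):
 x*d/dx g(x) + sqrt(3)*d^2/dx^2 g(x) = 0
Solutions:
 g(x) = C1 + C2*erf(sqrt(2)*3^(3/4)*x/6)


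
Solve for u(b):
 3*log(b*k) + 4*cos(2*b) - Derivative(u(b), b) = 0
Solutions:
 u(b) = C1 + 3*b*log(b*k) - 3*b + 2*sin(2*b)


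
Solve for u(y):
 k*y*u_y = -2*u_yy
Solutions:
 u(y) = Piecewise((-sqrt(pi)*C1*erf(sqrt(k)*y/2)/sqrt(k) - C2, (k > 0) | (k < 0)), (-C1*y - C2, True))


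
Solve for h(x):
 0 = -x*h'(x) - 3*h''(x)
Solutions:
 h(x) = C1 + C2*erf(sqrt(6)*x/6)


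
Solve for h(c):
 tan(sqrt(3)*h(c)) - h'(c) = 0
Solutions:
 h(c) = sqrt(3)*(pi - asin(C1*exp(sqrt(3)*c)))/3
 h(c) = sqrt(3)*asin(C1*exp(sqrt(3)*c))/3


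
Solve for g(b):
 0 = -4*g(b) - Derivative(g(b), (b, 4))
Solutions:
 g(b) = (C1*sin(b) + C2*cos(b))*exp(-b) + (C3*sin(b) + C4*cos(b))*exp(b)


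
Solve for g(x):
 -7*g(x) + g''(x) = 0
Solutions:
 g(x) = C1*exp(-sqrt(7)*x) + C2*exp(sqrt(7)*x)


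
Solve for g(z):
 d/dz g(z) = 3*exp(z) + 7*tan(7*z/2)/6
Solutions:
 g(z) = C1 + 3*exp(z) - log(cos(7*z/2))/3


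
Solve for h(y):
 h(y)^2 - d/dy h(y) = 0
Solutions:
 h(y) = -1/(C1 + y)


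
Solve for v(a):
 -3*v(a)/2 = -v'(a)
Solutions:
 v(a) = C1*exp(3*a/2)


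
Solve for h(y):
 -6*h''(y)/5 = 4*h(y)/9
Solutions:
 h(y) = C1*sin(sqrt(30)*y/9) + C2*cos(sqrt(30)*y/9)


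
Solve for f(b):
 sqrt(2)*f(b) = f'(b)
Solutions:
 f(b) = C1*exp(sqrt(2)*b)


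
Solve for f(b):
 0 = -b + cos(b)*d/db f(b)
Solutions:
 f(b) = C1 + Integral(b/cos(b), b)


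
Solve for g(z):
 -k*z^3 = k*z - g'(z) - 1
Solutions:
 g(z) = C1 + k*z^4/4 + k*z^2/2 - z


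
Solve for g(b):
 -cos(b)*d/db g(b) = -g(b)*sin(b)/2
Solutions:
 g(b) = C1/sqrt(cos(b))


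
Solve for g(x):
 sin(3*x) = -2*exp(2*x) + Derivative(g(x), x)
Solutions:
 g(x) = C1 + exp(2*x) - cos(3*x)/3


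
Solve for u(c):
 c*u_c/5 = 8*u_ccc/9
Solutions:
 u(c) = C1 + Integral(C2*airyai(15^(2/3)*c/10) + C3*airybi(15^(2/3)*c/10), c)


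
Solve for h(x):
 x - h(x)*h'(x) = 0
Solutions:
 h(x) = -sqrt(C1 + x^2)
 h(x) = sqrt(C1 + x^2)


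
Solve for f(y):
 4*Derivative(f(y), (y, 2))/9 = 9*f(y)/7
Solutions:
 f(y) = C1*exp(-9*sqrt(7)*y/14) + C2*exp(9*sqrt(7)*y/14)


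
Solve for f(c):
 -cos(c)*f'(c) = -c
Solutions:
 f(c) = C1 + Integral(c/cos(c), c)


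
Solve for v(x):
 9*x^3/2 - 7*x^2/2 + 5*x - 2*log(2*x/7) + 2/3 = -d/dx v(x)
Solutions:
 v(x) = C1 - 9*x^4/8 + 7*x^3/6 - 5*x^2/2 + 2*x*log(x) - 2*x*log(7) - 8*x/3 + 2*x*log(2)


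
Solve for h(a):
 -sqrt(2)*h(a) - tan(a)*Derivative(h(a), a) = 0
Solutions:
 h(a) = C1/sin(a)^(sqrt(2))


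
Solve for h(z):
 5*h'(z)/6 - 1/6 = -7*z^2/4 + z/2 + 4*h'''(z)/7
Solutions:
 h(z) = C1 + C2*exp(-sqrt(210)*z/12) + C3*exp(sqrt(210)*z/12) - 7*z^3/10 + 3*z^2/10 - 67*z/25


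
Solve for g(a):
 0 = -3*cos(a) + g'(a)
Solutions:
 g(a) = C1 + 3*sin(a)


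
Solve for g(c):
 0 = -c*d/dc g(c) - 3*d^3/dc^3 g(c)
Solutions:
 g(c) = C1 + Integral(C2*airyai(-3^(2/3)*c/3) + C3*airybi(-3^(2/3)*c/3), c)


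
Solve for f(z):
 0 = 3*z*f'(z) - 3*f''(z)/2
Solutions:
 f(z) = C1 + C2*erfi(z)


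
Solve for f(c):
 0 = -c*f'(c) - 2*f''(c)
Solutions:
 f(c) = C1 + C2*erf(c/2)


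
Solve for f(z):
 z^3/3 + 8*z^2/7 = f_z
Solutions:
 f(z) = C1 + z^4/12 + 8*z^3/21


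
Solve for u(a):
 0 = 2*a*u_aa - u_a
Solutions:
 u(a) = C1 + C2*a^(3/2)


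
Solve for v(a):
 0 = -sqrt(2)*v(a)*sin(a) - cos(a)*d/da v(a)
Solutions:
 v(a) = C1*cos(a)^(sqrt(2))


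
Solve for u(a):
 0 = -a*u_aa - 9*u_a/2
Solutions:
 u(a) = C1 + C2/a^(7/2)


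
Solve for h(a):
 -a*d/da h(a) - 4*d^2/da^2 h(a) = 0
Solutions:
 h(a) = C1 + C2*erf(sqrt(2)*a/4)


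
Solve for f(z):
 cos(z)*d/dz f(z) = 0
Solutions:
 f(z) = C1


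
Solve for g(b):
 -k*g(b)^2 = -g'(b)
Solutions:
 g(b) = -1/(C1 + b*k)


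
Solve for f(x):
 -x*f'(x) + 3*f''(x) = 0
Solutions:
 f(x) = C1 + C2*erfi(sqrt(6)*x/6)


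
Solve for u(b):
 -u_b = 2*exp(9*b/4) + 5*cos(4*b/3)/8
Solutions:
 u(b) = C1 - 8*exp(9*b/4)/9 - 15*sin(4*b/3)/32


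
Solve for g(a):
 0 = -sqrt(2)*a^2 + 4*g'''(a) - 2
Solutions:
 g(a) = C1 + C2*a + C3*a^2 + sqrt(2)*a^5/240 + a^3/12


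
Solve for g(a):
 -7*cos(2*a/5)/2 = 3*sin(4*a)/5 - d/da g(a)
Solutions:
 g(a) = C1 + 35*sin(2*a/5)/4 - 3*cos(4*a)/20


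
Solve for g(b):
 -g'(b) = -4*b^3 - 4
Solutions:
 g(b) = C1 + b^4 + 4*b


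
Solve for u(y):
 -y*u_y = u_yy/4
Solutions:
 u(y) = C1 + C2*erf(sqrt(2)*y)


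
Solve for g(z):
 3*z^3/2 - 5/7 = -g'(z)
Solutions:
 g(z) = C1 - 3*z^4/8 + 5*z/7


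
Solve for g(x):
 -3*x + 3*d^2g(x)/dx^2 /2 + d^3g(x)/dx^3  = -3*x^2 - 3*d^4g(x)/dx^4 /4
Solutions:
 g(x) = C1 + C2*x - x^4/6 + 7*x^3/9 - 5*x^2/9 + (C3*sin(sqrt(14)*x/3) + C4*cos(sqrt(14)*x/3))*exp(-2*x/3)


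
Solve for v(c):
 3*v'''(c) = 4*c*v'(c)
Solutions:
 v(c) = C1 + Integral(C2*airyai(6^(2/3)*c/3) + C3*airybi(6^(2/3)*c/3), c)


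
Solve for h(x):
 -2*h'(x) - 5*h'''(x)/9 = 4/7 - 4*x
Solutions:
 h(x) = C1 + C2*sin(3*sqrt(10)*x/5) + C3*cos(3*sqrt(10)*x/5) + x^2 - 2*x/7


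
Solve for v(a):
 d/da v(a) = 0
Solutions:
 v(a) = C1


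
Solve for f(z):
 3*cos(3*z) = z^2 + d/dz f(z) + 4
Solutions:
 f(z) = C1 - z^3/3 - 4*z + sin(3*z)


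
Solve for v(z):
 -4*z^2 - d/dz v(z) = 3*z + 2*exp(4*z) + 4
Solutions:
 v(z) = C1 - 4*z^3/3 - 3*z^2/2 - 4*z - exp(4*z)/2


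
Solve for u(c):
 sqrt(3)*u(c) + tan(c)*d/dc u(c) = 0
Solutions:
 u(c) = C1/sin(c)^(sqrt(3))


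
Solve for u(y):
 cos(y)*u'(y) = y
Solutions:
 u(y) = C1 + Integral(y/cos(y), y)


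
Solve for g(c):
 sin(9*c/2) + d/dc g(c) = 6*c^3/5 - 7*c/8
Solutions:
 g(c) = C1 + 3*c^4/10 - 7*c^2/16 + 2*cos(9*c/2)/9


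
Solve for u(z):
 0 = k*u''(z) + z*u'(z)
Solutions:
 u(z) = C1 + C2*sqrt(k)*erf(sqrt(2)*z*sqrt(1/k)/2)


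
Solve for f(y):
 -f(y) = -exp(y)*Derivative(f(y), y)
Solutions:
 f(y) = C1*exp(-exp(-y))


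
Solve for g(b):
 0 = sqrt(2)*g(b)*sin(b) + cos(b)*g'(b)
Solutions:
 g(b) = C1*cos(b)^(sqrt(2))


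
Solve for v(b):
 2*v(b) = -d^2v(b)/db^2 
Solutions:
 v(b) = C1*sin(sqrt(2)*b) + C2*cos(sqrt(2)*b)


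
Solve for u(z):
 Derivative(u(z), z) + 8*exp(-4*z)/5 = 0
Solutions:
 u(z) = C1 + 2*exp(-4*z)/5


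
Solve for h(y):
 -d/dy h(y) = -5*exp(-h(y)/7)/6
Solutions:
 h(y) = 7*log(C1 + 5*y/42)


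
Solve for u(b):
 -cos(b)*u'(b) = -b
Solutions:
 u(b) = C1 + Integral(b/cos(b), b)


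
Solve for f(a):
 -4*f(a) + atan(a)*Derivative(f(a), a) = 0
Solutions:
 f(a) = C1*exp(4*Integral(1/atan(a), a))


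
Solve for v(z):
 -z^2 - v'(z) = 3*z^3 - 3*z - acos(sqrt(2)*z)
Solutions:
 v(z) = C1 - 3*z^4/4 - z^3/3 + 3*z^2/2 + z*acos(sqrt(2)*z) - sqrt(2)*sqrt(1 - 2*z^2)/2


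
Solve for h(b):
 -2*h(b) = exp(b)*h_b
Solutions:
 h(b) = C1*exp(2*exp(-b))


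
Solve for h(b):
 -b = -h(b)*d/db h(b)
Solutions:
 h(b) = -sqrt(C1 + b^2)
 h(b) = sqrt(C1 + b^2)


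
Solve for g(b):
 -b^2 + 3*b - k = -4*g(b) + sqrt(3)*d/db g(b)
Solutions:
 g(b) = C1*exp(4*sqrt(3)*b/3) + b^2/4 - 3*b/4 + sqrt(3)*b/8 + k/4 - 3*sqrt(3)/16 + 3/32


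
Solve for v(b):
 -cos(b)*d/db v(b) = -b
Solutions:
 v(b) = C1 + Integral(b/cos(b), b)


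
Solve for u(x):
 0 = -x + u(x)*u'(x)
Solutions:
 u(x) = -sqrt(C1 + x^2)
 u(x) = sqrt(C1 + x^2)


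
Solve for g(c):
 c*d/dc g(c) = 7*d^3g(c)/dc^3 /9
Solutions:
 g(c) = C1 + Integral(C2*airyai(21^(2/3)*c/7) + C3*airybi(21^(2/3)*c/7), c)


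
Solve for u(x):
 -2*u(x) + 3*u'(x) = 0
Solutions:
 u(x) = C1*exp(2*x/3)


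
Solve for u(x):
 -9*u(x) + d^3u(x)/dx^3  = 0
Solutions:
 u(x) = C3*exp(3^(2/3)*x) + (C1*sin(3*3^(1/6)*x/2) + C2*cos(3*3^(1/6)*x/2))*exp(-3^(2/3)*x/2)


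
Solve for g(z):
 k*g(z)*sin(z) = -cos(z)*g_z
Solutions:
 g(z) = C1*exp(k*log(cos(z)))
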